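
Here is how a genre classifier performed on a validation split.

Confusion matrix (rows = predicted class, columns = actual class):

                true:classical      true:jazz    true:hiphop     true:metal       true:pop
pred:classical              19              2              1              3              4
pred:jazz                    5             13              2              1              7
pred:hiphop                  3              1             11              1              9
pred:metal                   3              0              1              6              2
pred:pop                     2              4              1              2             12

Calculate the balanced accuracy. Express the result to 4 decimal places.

Balanced accuracy = mean of per-class recall.
  classical: recall = 19/32 = 0.59375
  jazz: recall = 13/20 = 0.65000
  hiphop: recall = 11/16 = 0.68750
  metal: recall = 6/13 = 0.46154
  pop: recall = 12/34 = 0.35294
Mean = (0.59375 + 0.65000 + 0.68750 + 0.46154 + 0.35294) / 5 = 0.5491

0.5491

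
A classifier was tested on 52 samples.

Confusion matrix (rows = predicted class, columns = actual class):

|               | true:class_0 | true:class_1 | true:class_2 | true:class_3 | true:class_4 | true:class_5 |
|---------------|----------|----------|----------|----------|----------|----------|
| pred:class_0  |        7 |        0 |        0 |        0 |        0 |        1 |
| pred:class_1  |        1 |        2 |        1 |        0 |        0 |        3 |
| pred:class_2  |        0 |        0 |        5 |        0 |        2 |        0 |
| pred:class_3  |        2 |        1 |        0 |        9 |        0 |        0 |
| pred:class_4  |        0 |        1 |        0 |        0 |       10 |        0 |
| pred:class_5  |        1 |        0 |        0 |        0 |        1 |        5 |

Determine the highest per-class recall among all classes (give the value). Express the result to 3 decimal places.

Per-class recall (TP/(TP+FN)):
  class_0: TP=7, FN=1+0+2+0+1=4 → 7/11 = 0.6364
  class_1: TP=2, FN=0+0+1+1+0=2 → 2/4 = 0.5000
  class_2: TP=5, FN=0+1+0+0+0=1 → 5/6 = 0.8333
  class_3: TP=9, FN=0+0+0+0+0=0 → 9/9 = 1.0000
  class_4: TP=10, FN=0+0+2+0+1=3 → 10/13 = 0.7692
  class_5: TP=5, FN=1+3+0+0+0=4 → 5/9 = 0.5556
Highest is class 'class_3' with recall = 1.000.

1.000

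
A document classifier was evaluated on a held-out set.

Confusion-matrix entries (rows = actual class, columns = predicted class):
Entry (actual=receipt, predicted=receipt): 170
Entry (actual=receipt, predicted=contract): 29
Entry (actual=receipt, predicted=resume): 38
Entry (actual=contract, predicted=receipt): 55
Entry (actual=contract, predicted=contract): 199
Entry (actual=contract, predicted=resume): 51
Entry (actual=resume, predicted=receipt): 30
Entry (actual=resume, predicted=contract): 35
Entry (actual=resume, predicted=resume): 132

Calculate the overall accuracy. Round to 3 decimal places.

0.678

Accuracy = trace / total = (170+199+132=501) / 739 = 501/739 = 0.678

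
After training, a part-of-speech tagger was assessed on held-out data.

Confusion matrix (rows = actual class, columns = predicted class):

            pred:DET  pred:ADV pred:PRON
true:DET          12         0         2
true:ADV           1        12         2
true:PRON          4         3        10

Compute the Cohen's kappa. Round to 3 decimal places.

0.610

Observed agreement pₒ = trace/N = 34/46 = 0.7391
Expected agreement pₑ = Σ (rowᵢ·colᵢ)/N² = (14·17 + 15·15 + 17·14)/46² = 0.3313
κ = (pₒ − pₑ)/(1 − pₑ) = (0.7391 − 0.3313)/(1 − 0.3313) = 0.610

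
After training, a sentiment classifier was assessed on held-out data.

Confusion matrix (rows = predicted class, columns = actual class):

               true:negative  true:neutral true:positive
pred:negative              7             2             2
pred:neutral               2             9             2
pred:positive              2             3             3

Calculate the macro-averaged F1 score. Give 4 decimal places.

0.5677

Per-class F1 score (2·TP/(2·TP+FP+FN)):
  negative: TP=7, FP=2+2=4, FN=2+2=4 → 14/22 = 0.63636
  neutral: TP=9, FP=2+2=4, FN=2+3=5 → 18/27 = 0.66667
  positive: TP=3, FP=2+3=5, FN=2+2=4 → 6/15 = 0.40000
Macro-F1 score = mean = (0.63636 + 0.66667 + 0.40000) / 3 = 0.5677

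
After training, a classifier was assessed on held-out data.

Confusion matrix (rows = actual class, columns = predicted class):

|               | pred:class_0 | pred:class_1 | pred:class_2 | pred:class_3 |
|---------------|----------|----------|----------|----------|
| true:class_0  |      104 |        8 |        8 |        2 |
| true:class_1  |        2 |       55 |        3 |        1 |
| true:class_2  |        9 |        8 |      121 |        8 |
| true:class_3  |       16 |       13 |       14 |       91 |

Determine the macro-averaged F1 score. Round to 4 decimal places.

Per-class F1 score (2·TP/(2·TP+FP+FN)):
  class_0: TP=104, FP=2+9+16=27, FN=8+8+2=18 → 208/253 = 0.82213
  class_1: TP=55, FP=8+8+13=29, FN=2+3+1=6 → 110/145 = 0.75862
  class_2: TP=121, FP=8+3+14=25, FN=9+8+8=25 → 242/292 = 0.82877
  class_3: TP=91, FP=2+1+8=11, FN=16+13+14=43 → 182/236 = 0.77119
Macro-F1 score = mean = (0.82213 + 0.75862 + 0.82877 + 0.77119) / 4 = 0.7952

0.7952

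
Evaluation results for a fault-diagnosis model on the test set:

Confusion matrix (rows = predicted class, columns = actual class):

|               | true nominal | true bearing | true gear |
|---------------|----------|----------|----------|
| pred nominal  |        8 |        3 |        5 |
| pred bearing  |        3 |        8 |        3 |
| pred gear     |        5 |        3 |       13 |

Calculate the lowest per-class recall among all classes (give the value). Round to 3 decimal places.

Per-class recall (TP/(TP+FN)):
  nominal: TP=8, FN=3+5=8 → 8/16 = 0.5000
  bearing: TP=8, FN=3+3=6 → 8/14 = 0.5714
  gear: TP=13, FN=5+3=8 → 13/21 = 0.6190
Lowest is class 'nominal' with recall = 0.500.

0.500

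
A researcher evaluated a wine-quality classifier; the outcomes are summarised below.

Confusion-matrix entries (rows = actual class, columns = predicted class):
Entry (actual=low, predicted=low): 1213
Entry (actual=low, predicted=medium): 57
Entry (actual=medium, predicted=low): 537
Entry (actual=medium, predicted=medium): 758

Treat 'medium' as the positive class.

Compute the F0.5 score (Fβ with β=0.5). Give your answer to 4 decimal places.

Fβ = (1+β²)·TP / ((1+β²)·TP + β²·FN + FP), with β²=1/4
= 1.25·758 / (1.25·758 + 0.25·537 + 57) = 0.8321

0.8321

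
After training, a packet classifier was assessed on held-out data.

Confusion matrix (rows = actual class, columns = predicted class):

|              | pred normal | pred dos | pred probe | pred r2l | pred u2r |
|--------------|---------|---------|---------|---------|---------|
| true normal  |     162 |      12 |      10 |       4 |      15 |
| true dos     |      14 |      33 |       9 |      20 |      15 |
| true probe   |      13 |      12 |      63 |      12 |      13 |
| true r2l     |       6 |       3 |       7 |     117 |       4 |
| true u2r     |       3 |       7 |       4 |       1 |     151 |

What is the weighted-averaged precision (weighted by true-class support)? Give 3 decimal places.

0.730

Per-class precision (TP/(TP+FP)):
  normal: TP=162, FP=14+13+6+3=36 → 162/198 = 0.8182
  dos: TP=33, FP=12+12+3+7=34 → 33/67 = 0.4925
  probe: TP=63, FP=10+9+7+4=30 → 63/93 = 0.6774
  r2l: TP=117, FP=4+20+12+1=37 → 117/154 = 0.7597
  u2r: TP=151, FP=15+15+13+4=47 → 151/198 = 0.7626
Weighted-precision = Σ (supportᵢ/N)·precisionᵢ with N=710: (203/710)·0.8182 + (91/710)·0.4925 + (113/710)·0.6774 + (137/710)·0.7597 + (166/710)·0.7626 = 0.730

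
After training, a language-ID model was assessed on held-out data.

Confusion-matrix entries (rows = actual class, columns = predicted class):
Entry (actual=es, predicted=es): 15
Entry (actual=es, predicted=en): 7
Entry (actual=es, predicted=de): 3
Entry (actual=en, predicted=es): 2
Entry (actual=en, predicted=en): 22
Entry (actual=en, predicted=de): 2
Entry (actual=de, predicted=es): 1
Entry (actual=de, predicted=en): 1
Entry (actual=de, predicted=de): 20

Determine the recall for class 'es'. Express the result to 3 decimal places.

0.600

Take TP from the diagonal, FP from the rest of the 'es' prediction marginal, FN from the rest of the 'es' actual marginal.
recall = TP/(TP+FN).
es: TP=15, FN=7+3=10 → 15/25 = 0.6000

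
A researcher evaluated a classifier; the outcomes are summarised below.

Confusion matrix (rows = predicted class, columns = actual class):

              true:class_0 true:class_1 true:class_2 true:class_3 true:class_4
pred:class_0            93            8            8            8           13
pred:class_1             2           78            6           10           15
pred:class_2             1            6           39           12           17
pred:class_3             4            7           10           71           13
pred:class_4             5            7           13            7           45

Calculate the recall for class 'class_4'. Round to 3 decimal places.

recall = TP/(TP+FN).
class_4: TP=45, FN=13+15+17+13=58 → 45/103 = 0.4369

0.437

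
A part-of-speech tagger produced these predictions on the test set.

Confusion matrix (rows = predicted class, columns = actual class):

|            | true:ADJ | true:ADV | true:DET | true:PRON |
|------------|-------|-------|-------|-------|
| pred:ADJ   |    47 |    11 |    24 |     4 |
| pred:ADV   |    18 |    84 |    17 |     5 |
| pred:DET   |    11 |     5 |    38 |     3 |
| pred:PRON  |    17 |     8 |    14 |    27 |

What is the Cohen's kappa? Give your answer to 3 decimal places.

0.441

Observed agreement pₒ = trace/N = 196/333 = 0.5886
Expected agreement pₑ = Σ (rowᵢ·colᵢ)/N² = (93·86 + 108·124 + 93·57 + 39·66)/333² = 0.2639
κ = (pₒ − pₑ)/(1 − pₑ) = (0.5886 − 0.2639)/(1 − 0.2639) = 0.441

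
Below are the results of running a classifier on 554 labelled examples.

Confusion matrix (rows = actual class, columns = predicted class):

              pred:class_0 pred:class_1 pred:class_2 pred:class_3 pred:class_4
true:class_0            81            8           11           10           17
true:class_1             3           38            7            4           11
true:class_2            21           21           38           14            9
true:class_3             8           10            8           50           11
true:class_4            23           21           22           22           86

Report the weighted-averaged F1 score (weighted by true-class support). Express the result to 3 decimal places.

0.529

Per-class F1 score (2·TP/(2·TP+FP+FN)):
  class_0: TP=81, FP=3+21+8+23=55, FN=8+11+10+17=46 → 162/263 = 0.6160
  class_1: TP=38, FP=8+21+10+21=60, FN=3+7+4+11=25 → 76/161 = 0.4720
  class_2: TP=38, FP=11+7+8+22=48, FN=21+21+14+9=65 → 76/189 = 0.4021
  class_3: TP=50, FP=10+4+14+22=50, FN=8+10+8+11=37 → 100/187 = 0.5348
  class_4: TP=86, FP=17+11+9+11=48, FN=23+21+22+22=88 → 172/308 = 0.5584
Weighted-F1 score = Σ (supportᵢ/N)·F1 scoreᵢ with N=554: (127/554)·0.6160 + (63/554)·0.4720 + (103/554)·0.4021 + (87/554)·0.5348 + (174/554)·0.5584 = 0.529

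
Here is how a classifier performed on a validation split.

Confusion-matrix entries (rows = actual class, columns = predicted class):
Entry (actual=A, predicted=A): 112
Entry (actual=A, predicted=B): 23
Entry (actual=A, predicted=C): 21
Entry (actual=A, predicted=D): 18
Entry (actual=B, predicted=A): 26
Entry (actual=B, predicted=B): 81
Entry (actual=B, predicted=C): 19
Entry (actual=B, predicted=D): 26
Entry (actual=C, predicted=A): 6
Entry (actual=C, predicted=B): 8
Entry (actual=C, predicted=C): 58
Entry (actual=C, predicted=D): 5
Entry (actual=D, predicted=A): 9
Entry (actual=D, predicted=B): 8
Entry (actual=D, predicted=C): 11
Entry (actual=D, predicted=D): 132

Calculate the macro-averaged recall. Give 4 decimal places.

Per-class recall (TP/(TP+FN)):
  A: TP=112, FN=23+21+18=62 → 112/174 = 0.64368
  B: TP=81, FN=26+19+26=71 → 81/152 = 0.53289
  C: TP=58, FN=6+8+5=19 → 58/77 = 0.75325
  D: TP=132, FN=9+8+11=28 → 132/160 = 0.82500
Macro-recall = mean = (0.64368 + 0.53289 + 0.75325 + 0.82500) / 4 = 0.6887

0.6887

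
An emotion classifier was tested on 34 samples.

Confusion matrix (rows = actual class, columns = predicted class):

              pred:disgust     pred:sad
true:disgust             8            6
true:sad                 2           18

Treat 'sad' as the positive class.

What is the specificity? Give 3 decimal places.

Specificity = TN/(TN+FP) = 8/(8+6) = 0.571

0.571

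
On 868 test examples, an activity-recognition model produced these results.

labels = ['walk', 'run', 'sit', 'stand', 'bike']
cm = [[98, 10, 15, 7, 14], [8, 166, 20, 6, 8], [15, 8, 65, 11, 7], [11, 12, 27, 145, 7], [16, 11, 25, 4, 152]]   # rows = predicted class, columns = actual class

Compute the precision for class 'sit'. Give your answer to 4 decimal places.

Take TP from the diagonal, FP from the rest of the 'sit' prediction marginal, FN from the rest of the 'sit' actual marginal.
precision = TP/(TP+FP).
sit: TP=65, FP=15+8+11+7=41 → 65/106 = 0.61321

0.6132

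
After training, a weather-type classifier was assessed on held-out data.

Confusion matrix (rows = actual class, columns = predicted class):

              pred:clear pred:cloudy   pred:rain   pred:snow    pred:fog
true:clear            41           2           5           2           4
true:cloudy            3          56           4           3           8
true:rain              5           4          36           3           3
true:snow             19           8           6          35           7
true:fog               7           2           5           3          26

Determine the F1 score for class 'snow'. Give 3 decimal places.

0.579

F1 score = 2·TP/(2·TP+FP+FN).
snow: TP=35, FP=2+3+3+3=11, FN=19+8+6+7=40 → 70/121 = 0.5785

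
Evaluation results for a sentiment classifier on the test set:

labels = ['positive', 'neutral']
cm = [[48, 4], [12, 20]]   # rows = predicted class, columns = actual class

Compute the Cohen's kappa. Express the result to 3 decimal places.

0.576

Observed agreement pₒ = trace/N = 68/84 = 0.8095
Expected agreement pₑ = Σ (rowᵢ·colᵢ)/N² = (60·52 + 24·32)/84² = 0.5510
κ = (pₒ − pₑ)/(1 − pₑ) = (0.8095 − 0.5510)/(1 − 0.5510) = 0.576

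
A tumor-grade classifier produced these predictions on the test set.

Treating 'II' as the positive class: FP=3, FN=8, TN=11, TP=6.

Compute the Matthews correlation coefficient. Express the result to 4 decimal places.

MCC = (TP·TN − FP·FN) / √((TP+FP)(TP+FN)(TN+FP)(TN+FN))
Numerator = 6·11 − 3·8 = 42
Denominator = √(9·14·14·19) = √33516 = 183.0738
MCC = 42 / 183.0738 = 0.2294

0.2294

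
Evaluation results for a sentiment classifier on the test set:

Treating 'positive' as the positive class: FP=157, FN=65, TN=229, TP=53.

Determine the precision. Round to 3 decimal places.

0.252

Precision = TP/(TP+FP) = 53/(53+157) = 53/210 = 0.252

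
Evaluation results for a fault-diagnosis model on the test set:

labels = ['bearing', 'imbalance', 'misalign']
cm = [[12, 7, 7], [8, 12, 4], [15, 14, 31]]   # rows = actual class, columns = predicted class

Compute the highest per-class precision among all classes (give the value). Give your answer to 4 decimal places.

0.7381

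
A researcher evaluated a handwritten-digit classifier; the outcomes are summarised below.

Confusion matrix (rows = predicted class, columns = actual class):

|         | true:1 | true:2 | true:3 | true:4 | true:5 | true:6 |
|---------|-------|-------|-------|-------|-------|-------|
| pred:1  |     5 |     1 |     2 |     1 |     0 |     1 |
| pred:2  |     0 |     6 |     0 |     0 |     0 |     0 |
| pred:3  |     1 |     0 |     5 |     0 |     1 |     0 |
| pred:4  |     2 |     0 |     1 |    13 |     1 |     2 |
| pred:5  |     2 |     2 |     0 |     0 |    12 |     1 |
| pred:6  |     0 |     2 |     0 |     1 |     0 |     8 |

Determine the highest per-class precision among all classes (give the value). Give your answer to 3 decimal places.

Per-class precision (TP/(TP+FP)):
  1: TP=5, FP=1+2+1+0+1=5 → 5/10 = 0.5000
  2: TP=6, FP=0+0+0+0+0=0 → 6/6 = 1.0000
  3: TP=5, FP=1+0+0+1+0=2 → 5/7 = 0.7143
  4: TP=13, FP=2+0+1+1+2=6 → 13/19 = 0.6842
  5: TP=12, FP=2+2+0+0+1=5 → 12/17 = 0.7059
  6: TP=8, FP=0+2+0+1+0=3 → 8/11 = 0.7273
Highest is class '2' with precision = 1.000.

1.000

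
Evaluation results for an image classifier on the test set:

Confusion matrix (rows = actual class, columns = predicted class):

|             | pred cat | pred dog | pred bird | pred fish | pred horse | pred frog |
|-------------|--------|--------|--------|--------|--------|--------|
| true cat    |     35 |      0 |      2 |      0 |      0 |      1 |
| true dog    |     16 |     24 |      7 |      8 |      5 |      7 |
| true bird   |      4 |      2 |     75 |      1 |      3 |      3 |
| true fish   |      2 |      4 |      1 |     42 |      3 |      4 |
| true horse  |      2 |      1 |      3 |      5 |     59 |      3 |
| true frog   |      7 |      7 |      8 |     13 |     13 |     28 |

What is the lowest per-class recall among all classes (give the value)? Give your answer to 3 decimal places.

0.358

Per-class recall (TP/(TP+FN)):
  cat: TP=35, FN=0+2+0+0+1=3 → 35/38 = 0.9211
  dog: TP=24, FN=16+7+8+5+7=43 → 24/67 = 0.3582
  bird: TP=75, FN=4+2+1+3+3=13 → 75/88 = 0.8523
  fish: TP=42, FN=2+4+1+3+4=14 → 42/56 = 0.7500
  horse: TP=59, FN=2+1+3+5+3=14 → 59/73 = 0.8082
  frog: TP=28, FN=7+7+8+13+13=48 → 28/76 = 0.3684
Lowest is class 'dog' with recall = 0.358.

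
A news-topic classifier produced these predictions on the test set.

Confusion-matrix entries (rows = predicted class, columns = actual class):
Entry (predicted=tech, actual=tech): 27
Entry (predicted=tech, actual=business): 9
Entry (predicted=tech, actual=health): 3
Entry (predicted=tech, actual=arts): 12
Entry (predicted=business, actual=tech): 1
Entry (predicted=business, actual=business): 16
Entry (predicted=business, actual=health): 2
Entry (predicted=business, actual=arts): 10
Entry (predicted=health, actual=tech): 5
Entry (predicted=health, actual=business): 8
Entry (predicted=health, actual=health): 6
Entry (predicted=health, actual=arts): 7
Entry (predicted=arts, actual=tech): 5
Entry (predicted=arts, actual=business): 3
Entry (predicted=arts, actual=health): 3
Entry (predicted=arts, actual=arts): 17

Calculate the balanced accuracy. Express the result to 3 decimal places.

Balanced accuracy = mean of per-class recall.
  tech: recall = 27/38 = 0.7105
  business: recall = 16/36 = 0.4444
  health: recall = 6/14 = 0.4286
  arts: recall = 17/46 = 0.3696
Mean = (0.7105 + 0.4444 + 0.4286 + 0.3696) / 4 = 0.488

0.488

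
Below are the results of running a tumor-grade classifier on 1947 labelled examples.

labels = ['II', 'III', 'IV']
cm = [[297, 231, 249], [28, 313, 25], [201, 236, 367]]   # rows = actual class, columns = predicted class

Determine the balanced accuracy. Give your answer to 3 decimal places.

Balanced accuracy = mean of per-class recall.
  II: recall = 297/777 = 0.3822
  III: recall = 313/366 = 0.8552
  IV: recall = 367/804 = 0.4565
Mean = (0.3822 + 0.8552 + 0.4565) / 3 = 0.565

0.565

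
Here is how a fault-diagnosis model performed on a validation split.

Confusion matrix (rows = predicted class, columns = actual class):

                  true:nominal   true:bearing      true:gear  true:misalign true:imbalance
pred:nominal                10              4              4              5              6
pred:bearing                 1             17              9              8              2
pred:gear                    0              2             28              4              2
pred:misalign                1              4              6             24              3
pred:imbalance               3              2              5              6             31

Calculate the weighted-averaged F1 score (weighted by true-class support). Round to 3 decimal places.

0.596

Per-class F1 score (2·TP/(2·TP+FP+FN)):
  nominal: TP=10, FP=4+4+5+6=19, FN=1+0+1+3=5 → 20/44 = 0.4545
  bearing: TP=17, FP=1+9+8+2=20, FN=4+2+4+2=12 → 34/66 = 0.5152
  gear: TP=28, FP=0+2+4+2=8, FN=4+9+6+5=24 → 56/88 = 0.6364
  misalign: TP=24, FP=1+4+6+3=14, FN=5+8+4+6=23 → 48/85 = 0.5647
  imbalance: TP=31, FP=3+2+5+6=16, FN=6+2+2+3=13 → 62/91 = 0.6813
Weighted-F1 score = Σ (supportᵢ/N)·F1 scoreᵢ with N=187: (15/187)·0.4545 + (29/187)·0.5152 + (52/187)·0.6364 + (47/187)·0.5647 + (44/187)·0.6813 = 0.596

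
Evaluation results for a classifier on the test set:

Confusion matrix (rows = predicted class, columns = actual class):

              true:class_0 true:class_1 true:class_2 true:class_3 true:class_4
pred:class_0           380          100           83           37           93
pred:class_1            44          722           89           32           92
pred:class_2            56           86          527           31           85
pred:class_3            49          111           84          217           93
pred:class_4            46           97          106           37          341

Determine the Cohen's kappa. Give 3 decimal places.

0.493

Observed agreement pₒ = trace/N = 2187/3638 = 0.6012
Expected agreement pₑ = Σ (rowᵢ·colᵢ)/N² = (575·693 + 1116·979 + 889·785 + 354·554 + 704·627)/3638² = 0.2136
κ = (pₒ − pₑ)/(1 − pₑ) = (0.6012 − 0.2136)/(1 − 0.2136) = 0.493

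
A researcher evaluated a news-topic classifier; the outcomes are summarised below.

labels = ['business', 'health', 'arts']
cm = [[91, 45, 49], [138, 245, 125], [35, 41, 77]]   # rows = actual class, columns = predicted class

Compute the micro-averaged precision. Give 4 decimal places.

0.4882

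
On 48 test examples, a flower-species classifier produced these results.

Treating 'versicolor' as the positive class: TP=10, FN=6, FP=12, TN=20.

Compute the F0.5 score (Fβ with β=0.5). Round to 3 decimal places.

Fβ = (1+β²)·TP / ((1+β²)·TP + β²·FN + FP), with β²=1/4
= 1.25·10 / (1.25·10 + 0.25·6 + 12) = 0.481

0.481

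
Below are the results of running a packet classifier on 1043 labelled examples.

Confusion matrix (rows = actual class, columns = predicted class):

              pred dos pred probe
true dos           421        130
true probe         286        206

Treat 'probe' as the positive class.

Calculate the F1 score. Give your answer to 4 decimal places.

0.4976

Precision = TP/(TP+FP) = 206/336 = 0.6131
Recall = TP/(TP+FN) = 206/492 = 0.4187
F1 = 2·TP/(2·TP+FP+FN) = 412/828 = 0.4976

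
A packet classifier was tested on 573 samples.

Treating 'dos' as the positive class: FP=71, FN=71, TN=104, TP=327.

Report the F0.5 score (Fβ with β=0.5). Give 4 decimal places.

0.8216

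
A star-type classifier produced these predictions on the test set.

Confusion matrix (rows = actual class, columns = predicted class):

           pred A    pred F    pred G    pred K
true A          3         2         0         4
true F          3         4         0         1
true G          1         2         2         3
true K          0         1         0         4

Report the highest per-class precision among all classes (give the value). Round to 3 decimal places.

1.000

Per-class precision (TP/(TP+FP)):
  A: TP=3, FP=3+1+0=4 → 3/7 = 0.4286
  F: TP=4, FP=2+2+1=5 → 4/9 = 0.4444
  G: TP=2, FP=0+0+0=0 → 2/2 = 1.0000
  K: TP=4, FP=4+1+3=8 → 4/12 = 0.3333
Highest is class 'G' with precision = 1.000.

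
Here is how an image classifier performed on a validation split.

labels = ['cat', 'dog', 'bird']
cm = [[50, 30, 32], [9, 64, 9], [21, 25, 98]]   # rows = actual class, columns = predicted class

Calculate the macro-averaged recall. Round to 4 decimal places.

Per-class recall (TP/(TP+FN)):
  cat: TP=50, FN=30+32=62 → 50/112 = 0.44643
  dog: TP=64, FN=9+9=18 → 64/82 = 0.78049
  bird: TP=98, FN=21+25=46 → 98/144 = 0.68056
Macro-recall = mean = (0.44643 + 0.78049 + 0.68056) / 3 = 0.6358

0.6358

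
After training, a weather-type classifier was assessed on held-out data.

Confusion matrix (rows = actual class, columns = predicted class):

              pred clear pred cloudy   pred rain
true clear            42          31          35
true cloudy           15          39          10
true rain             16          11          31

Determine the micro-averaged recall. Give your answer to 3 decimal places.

0.487

Micro-averaging pools counts across classes: ΣTP=112, ΣFP=118, ΣFN=118.
Micro-recall = TP/(TP+FN) on pooled counts = 0.487 (equals overall accuracy in single-label multiclass).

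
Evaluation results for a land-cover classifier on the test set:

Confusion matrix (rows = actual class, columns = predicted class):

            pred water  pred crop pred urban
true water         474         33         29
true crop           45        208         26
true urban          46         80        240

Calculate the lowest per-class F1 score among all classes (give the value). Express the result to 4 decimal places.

Per-class F1 score (2·TP/(2·TP+FP+FN)):
  water: TP=474, FP=45+46=91, FN=33+29=62 → 948/1101 = 0.86104
  crop: TP=208, FP=33+80=113, FN=45+26=71 → 416/600 = 0.69333
  urban: TP=240, FP=29+26=55, FN=46+80=126 → 480/661 = 0.72617
Lowest is class 'crop' with F1 score = 0.6933.

0.6933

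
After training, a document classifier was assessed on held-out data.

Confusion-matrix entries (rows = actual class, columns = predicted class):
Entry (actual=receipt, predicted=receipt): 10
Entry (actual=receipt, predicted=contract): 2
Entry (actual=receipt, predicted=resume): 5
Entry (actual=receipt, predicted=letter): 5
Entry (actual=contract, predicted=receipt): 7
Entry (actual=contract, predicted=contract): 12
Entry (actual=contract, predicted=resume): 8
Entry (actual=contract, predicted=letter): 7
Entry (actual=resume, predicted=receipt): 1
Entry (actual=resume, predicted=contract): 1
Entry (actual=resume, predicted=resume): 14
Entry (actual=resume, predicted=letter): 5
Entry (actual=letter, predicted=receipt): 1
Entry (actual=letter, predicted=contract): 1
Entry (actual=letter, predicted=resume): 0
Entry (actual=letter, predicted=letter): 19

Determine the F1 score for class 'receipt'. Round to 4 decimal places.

F1 score = 2·TP/(2·TP+FP+FN).
receipt: TP=10, FP=7+1+1=9, FN=2+5+5=12 → 20/41 = 0.48780

0.4878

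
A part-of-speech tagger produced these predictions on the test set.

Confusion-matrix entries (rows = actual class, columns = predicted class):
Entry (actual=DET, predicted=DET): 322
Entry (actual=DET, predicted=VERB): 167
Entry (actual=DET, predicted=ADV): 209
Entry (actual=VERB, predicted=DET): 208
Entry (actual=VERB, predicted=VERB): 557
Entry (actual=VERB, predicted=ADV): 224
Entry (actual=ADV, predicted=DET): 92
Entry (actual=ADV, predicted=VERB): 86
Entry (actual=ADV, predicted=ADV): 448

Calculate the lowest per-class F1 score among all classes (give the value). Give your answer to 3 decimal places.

Per-class F1 score (2·TP/(2·TP+FP+FN)):
  DET: TP=322, FP=208+92=300, FN=167+209=376 → 644/1320 = 0.4879
  VERB: TP=557, FP=167+86=253, FN=208+224=432 → 1114/1799 = 0.6192
  ADV: TP=448, FP=209+224=433, FN=92+86=178 → 896/1507 = 0.5946
Lowest is class 'DET' with F1 score = 0.488.

0.488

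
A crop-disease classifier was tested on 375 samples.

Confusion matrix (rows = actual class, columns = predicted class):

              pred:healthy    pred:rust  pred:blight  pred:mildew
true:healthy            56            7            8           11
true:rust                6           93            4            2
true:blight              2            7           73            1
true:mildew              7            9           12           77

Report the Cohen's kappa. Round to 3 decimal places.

Observed agreement pₒ = trace/N = 299/375 = 0.7973
Expected agreement pₑ = Σ (rowᵢ·colᵢ)/N² = (82·71 + 105·116 + 83·97 + 105·91)/375² = 0.2532
κ = (pₒ − pₑ)/(1 − pₑ) = (0.7973 − 0.2532)/(1 − 0.2532) = 0.729

0.729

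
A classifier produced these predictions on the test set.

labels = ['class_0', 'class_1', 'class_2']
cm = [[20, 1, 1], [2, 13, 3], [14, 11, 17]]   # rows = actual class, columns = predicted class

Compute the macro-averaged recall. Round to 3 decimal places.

Per-class recall (TP/(TP+FN)):
  class_0: TP=20, FN=1+1=2 → 20/22 = 0.9091
  class_1: TP=13, FN=2+3=5 → 13/18 = 0.7222
  class_2: TP=17, FN=14+11=25 → 17/42 = 0.4048
Macro-recall = mean = (0.9091 + 0.7222 + 0.4048) / 3 = 0.679

0.679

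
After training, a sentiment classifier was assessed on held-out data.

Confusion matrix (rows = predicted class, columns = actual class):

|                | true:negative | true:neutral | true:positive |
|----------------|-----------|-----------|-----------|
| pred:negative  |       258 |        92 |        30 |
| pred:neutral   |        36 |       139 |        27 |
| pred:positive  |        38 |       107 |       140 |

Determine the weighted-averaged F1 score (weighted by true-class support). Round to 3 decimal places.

Per-class F1 score (2·TP/(2·TP+FP+FN)):
  negative: TP=258, FP=92+30=122, FN=36+38=74 → 516/712 = 0.7247
  neutral: TP=139, FP=36+27=63, FN=92+107=199 → 278/540 = 0.5148
  positive: TP=140, FP=38+107=145, FN=30+27=57 → 280/482 = 0.5809
Weighted-F1 score = Σ (supportᵢ/N)·F1 scoreᵢ with N=867: (332/867)·0.7247 + (338/867)·0.5148 + (197/867)·0.5809 = 0.610

0.610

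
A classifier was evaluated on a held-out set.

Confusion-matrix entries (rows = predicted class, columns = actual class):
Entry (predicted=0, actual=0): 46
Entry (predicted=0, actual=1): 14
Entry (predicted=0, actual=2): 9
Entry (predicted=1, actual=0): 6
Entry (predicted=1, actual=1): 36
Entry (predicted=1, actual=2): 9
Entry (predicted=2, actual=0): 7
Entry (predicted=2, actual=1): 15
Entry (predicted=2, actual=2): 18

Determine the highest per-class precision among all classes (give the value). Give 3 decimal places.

0.706

Per-class precision (TP/(TP+FP)):
  0: TP=46, FP=14+9=23 → 46/69 = 0.6667
  1: TP=36, FP=6+9=15 → 36/51 = 0.7059
  2: TP=18, FP=7+15=22 → 18/40 = 0.4500
Highest is class '1' with precision = 0.706.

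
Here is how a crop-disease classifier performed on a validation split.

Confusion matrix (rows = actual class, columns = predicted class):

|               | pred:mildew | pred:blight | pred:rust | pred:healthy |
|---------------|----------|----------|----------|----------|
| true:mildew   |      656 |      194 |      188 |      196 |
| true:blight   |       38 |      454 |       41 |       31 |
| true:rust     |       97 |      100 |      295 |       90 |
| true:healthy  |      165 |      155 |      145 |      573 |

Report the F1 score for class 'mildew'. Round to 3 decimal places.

One-vs-rest for 'mildew': TP = diagonal; FP = other classes predicted 'mildew'; FN = 'mildew' predicted as other.
F1 score = 2·TP/(2·TP+FP+FN).
mildew: TP=656, FP=38+97+165=300, FN=194+188+196=578 → 1312/2190 = 0.5991

0.599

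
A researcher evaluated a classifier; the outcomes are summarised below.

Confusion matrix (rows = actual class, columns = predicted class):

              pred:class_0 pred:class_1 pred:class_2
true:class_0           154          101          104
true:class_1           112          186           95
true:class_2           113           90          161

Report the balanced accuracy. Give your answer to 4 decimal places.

Balanced accuracy = mean of per-class recall.
  class_0: recall = 154/359 = 0.42897
  class_1: recall = 186/393 = 0.47328
  class_2: recall = 161/364 = 0.44231
Mean = (0.42897 + 0.47328 + 0.44231) / 3 = 0.4482

0.4482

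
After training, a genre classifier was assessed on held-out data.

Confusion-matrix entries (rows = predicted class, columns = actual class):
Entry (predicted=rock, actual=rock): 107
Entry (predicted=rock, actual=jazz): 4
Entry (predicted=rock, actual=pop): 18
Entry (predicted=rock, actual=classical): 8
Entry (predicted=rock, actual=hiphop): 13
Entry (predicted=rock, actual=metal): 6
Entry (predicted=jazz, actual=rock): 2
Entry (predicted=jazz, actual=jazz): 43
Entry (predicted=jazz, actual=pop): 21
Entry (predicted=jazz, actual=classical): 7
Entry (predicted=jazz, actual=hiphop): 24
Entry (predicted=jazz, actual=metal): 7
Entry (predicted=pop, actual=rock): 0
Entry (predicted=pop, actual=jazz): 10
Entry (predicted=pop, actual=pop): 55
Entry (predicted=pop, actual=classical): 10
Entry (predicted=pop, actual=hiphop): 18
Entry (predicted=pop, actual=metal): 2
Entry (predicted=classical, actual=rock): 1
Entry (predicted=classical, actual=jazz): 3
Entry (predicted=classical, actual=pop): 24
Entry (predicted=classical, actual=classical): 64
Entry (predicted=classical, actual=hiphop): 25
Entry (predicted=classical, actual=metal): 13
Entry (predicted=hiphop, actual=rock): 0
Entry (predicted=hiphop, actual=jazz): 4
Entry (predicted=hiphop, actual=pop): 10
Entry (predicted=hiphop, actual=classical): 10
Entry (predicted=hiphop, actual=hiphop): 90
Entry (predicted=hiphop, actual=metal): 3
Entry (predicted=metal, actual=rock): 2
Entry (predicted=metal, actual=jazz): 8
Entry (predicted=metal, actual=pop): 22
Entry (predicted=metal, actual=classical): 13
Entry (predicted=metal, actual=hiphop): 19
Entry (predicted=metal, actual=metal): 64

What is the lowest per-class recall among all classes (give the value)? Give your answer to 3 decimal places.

Per-class recall (TP/(TP+FN)):
  rock: TP=107, FN=2+0+1+0+2=5 → 107/112 = 0.9554
  jazz: TP=43, FN=4+10+3+4+8=29 → 43/72 = 0.5972
  pop: TP=55, FN=18+21+24+10+22=95 → 55/150 = 0.3667
  classical: TP=64, FN=8+7+10+10+13=48 → 64/112 = 0.5714
  hiphop: TP=90, FN=13+24+18+25+19=99 → 90/189 = 0.4762
  metal: TP=64, FN=6+7+2+13+3=31 → 64/95 = 0.6737
Lowest is class 'pop' with recall = 0.367.

0.367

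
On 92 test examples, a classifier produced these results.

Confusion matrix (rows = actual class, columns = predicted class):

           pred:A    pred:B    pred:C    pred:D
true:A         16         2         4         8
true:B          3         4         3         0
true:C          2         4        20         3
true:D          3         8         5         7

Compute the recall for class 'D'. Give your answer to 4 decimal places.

0.3043

One-vs-rest for 'D': TP = diagonal; FP = other classes predicted 'D'; FN = 'D' predicted as other.
recall = TP/(TP+FN).
D: TP=7, FN=3+8+5=16 → 7/23 = 0.30435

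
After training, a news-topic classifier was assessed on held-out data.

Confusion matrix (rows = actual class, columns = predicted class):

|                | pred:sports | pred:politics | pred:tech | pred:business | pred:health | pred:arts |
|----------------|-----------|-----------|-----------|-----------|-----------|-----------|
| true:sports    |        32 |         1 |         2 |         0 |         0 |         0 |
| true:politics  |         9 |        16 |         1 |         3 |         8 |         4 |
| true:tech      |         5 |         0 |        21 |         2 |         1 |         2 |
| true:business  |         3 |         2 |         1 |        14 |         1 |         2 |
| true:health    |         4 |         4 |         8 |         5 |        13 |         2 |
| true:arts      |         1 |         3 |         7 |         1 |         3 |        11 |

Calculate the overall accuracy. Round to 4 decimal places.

0.5573

Accuracy = trace / total = (32+16+21+14+13+11=107) / 192 = 107/192 = 0.5573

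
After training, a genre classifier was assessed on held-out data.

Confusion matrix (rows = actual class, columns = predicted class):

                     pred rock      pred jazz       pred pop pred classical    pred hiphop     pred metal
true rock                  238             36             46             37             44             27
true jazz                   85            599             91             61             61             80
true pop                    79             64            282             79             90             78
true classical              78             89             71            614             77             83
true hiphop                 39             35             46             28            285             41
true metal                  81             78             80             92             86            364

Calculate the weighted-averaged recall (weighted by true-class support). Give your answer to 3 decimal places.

Per-class recall (TP/(TP+FN)):
  rock: TP=238, FN=36+46+37+44+27=190 → 238/428 = 0.5561
  jazz: TP=599, FN=85+91+61+61+80=378 → 599/977 = 0.6131
  pop: TP=282, FN=79+64+79+90+78=390 → 282/672 = 0.4196
  classical: TP=614, FN=78+89+71+77+83=398 → 614/1012 = 0.6067
  hiphop: TP=285, FN=39+35+46+28+41=189 → 285/474 = 0.6013
  metal: TP=364, FN=81+78+80+92+86=417 → 364/781 = 0.4661
Weighted-recall = Σ (supportᵢ/N)·recallᵢ with N=4344: (428/4344)·0.5561 + (977/4344)·0.6131 + (672/4344)·0.4196 + (1012/4344)·0.6067 + (474/4344)·0.6013 + (781/4344)·0.4661 = 0.548

0.548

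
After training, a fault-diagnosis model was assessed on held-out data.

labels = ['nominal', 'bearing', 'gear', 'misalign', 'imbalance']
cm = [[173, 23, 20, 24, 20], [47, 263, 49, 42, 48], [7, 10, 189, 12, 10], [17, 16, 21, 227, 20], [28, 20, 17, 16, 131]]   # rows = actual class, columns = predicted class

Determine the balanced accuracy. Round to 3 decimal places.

0.690

Balanced accuracy = mean of per-class recall.
  nominal: recall = 173/260 = 0.6654
  bearing: recall = 263/449 = 0.5857
  gear: recall = 189/228 = 0.8289
  misalign: recall = 227/301 = 0.7542
  imbalance: recall = 131/212 = 0.6179
Mean = (0.6654 + 0.5857 + 0.8289 + 0.7542 + 0.6179) / 5 = 0.690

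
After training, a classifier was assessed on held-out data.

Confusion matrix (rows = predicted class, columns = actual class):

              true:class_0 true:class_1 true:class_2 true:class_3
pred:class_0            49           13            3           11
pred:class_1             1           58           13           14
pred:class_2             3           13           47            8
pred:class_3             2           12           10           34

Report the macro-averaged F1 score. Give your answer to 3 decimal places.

0.646

Per-class F1 score (2·TP/(2·TP+FP+FN)):
  class_0: TP=49, FP=13+3+11=27, FN=1+3+2=6 → 98/131 = 0.7481
  class_1: TP=58, FP=1+13+14=28, FN=13+13+12=38 → 116/182 = 0.6374
  class_2: TP=47, FP=3+13+8=24, FN=3+13+10=26 → 94/144 = 0.6528
  class_3: TP=34, FP=2+12+10=24, FN=11+14+8=33 → 68/125 = 0.5440
Macro-F1 score = mean = (0.7481 + 0.6374 + 0.6528 + 0.5440) / 4 = 0.646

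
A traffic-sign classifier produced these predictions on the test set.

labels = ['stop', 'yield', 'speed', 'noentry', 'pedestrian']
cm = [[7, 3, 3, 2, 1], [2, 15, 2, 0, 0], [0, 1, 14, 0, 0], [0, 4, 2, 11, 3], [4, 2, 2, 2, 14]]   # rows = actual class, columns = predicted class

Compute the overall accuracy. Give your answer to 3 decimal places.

Accuracy = trace / total = (7+15+14+11+14=61) / 94 = 61/94 = 0.649

0.649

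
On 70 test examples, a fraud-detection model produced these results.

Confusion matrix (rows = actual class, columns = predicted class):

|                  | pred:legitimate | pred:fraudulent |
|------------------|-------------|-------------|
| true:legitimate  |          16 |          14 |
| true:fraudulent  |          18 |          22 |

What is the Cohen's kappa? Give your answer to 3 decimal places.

0.082

Observed agreement pₒ = trace/N = 38/70 = 0.5429
Expected agreement pₑ = Σ (rowᵢ·colᵢ)/N² = (30·34 + 40·36)/70² = 0.5020
κ = (pₒ − pₑ)/(1 − pₑ) = (0.5429 − 0.5020)/(1 − 0.5020) = 0.082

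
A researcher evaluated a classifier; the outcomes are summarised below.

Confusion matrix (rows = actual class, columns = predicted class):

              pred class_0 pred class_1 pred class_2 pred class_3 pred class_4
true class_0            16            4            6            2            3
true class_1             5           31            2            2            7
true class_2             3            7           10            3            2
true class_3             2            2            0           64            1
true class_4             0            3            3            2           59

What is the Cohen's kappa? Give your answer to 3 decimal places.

0.677

Observed agreement pₒ = trace/N = 180/239 = 0.7531
Expected agreement pₑ = Σ (rowᵢ·colᵢ)/N² = (31·26 + 47·47 + 25·21 + 69·73 + 67·72)/239² = 0.2346
κ = (pₒ − pₑ)/(1 − pₑ) = (0.7531 − 0.2346)/(1 − 0.2346) = 0.677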